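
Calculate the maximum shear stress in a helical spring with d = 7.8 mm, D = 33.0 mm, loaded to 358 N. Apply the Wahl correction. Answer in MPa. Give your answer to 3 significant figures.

Spring index C = D/d = 33.0/7.8 = 4.2308
K_W = (4C−1)/(4C−4) + 0.615/C = 15.923/12.923 + 0.1454 = 1.3775
τ₀ = 8FD/(πd³) = 8·358·33.0/(π·7.8³) = 94512/1490.8 = 63.395 MPa
τ_max = K·τ₀ = 1.3775 × 63.395 = 87.327 MPa

87.3 MPa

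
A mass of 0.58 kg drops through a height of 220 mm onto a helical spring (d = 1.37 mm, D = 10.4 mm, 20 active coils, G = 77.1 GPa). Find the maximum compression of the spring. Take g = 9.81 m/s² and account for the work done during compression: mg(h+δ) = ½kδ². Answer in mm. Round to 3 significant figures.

44.7 mm

k = Gd⁴/(8D³N_a) = (77.1×10³)(1.37⁴)/(8·10.4³·20) = 1.5091 N/mm
W = mg = 0.58 × 9.81 = 5.6898 N
½kδ² − Wδ − Wh = 0 → δ = (W + √(W² + 2kWh))/k
δ = (5.6898 + √(32.374 + 3778.04))/1.5091 = (5.6898 + 61.729)/1.5091 = 44.675 mm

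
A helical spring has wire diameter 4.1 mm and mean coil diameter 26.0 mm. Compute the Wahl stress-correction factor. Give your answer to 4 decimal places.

1.2374

C = D/d = 26.0/4.1 = 6.3415
K_W = (4C−1)/(4C−4) + 0.615/C = 24.366/21.366 + 0.0970 = 1.2374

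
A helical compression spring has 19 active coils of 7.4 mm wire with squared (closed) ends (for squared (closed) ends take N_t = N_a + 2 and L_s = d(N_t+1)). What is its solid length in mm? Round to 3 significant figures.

squared (closed) ends: N_t = N_a + 2 = 19 + 2 = 21
L_s = d·(N_t+1) = 7.4 × 22 = 162.8 mm

163 mm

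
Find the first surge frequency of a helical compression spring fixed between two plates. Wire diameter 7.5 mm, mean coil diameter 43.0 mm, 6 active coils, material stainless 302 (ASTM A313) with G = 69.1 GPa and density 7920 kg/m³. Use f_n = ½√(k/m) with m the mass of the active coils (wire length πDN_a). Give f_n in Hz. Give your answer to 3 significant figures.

225 Hz

k = Gd⁴/(8D³N_a) = (69.1×10³)(7.5⁴)/(8·43.0³·6) = 57.29 N/mm = 57290 N/m
Wire length L = πDN_a = π·43.0·6 = 810.53 mm
m = ρ·(πd²/4)·L = 7920 × 44.179×10⁻⁶ m² × 0.81053 m = 0.2836 kg
f_n = ½√(k/m) = 0.5·√(57290/0.2836) = 0.5·√(2.0201e+05) = 224.73 Hz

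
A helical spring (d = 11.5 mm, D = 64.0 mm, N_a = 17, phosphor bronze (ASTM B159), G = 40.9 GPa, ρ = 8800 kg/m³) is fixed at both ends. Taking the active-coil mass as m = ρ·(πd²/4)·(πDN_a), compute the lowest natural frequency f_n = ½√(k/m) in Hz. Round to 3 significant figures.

k = Gd⁴/(8D³N_a) = (40.9×10³)(11.5⁴)/(8·64.0³·17) = 20.065 N/mm = 20065 N/m
Wire length L = πDN_a = π·64.0·17 = 3418.1 mm
m = ρ·(πd²/4)·L = 8800 × 103.87×10⁻⁶ m² × 3.4181 m = 3.1243 kg
f_n = ½√(k/m) = 0.5·√(20065/3.1243) = 0.5·√(6422.3) = 40.07 Hz

40.1 Hz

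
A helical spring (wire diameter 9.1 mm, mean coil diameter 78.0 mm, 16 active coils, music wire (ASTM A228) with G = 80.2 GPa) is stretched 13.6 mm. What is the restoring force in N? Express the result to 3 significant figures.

k = Gd⁴/(8D³N_a) = (80.2×10³)(9.1⁴)/(8·78.0³·16) = 9.0541 N/mm
F = k·δ = 9.0541 × 13.6 = 123.14 N

123 N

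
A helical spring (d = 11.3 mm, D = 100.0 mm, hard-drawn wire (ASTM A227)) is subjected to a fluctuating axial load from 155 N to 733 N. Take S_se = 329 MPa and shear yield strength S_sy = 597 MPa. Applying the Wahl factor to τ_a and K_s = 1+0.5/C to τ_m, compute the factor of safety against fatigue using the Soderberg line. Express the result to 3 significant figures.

C = D/d = 100.0/11.3 = 8.8496; K_W = (4C−1)/(4C−4)+0.615/C = 1.1650; K_s = 1+0.5/C = 1.0565
F_a = (F_max−F_min)/2 = 289 N; F_m = (F_max+F_min)/2 = 444 N
τ_a = K_W·8F_aD/(πd³) = 1.1650 × 51.004 = 59.422 MPa
τ_m = K_s·8F_mD/(πd³) = 1.0565 × 78.359 = 82.786 MPa
Soderberg: 1/n_f = τ_a/S_se + τ_m/S_sy = 59.422/329 + 82.786/597 = 0.18061 + 0.13867 = 0.31928
n_f = 1/0.31928 = 3.132

3.13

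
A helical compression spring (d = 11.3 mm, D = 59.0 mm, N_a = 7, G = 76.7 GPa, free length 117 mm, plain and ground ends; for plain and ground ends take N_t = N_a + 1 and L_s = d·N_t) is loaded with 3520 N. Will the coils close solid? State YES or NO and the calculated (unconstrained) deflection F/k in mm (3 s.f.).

YES, δ = 32.4 mm

k = Gd⁴/(8D³N_a) = (76.7×10³)(11.3⁴)/(8·59.0³·7) = 108.73 N/mm
N_t = 8; L_s = 11.3·8 = 90.4 mm; δ_solid = L₀ − L_s = 117 − 90.4 = 26.6 mm
δ = F/k = 3520/108.73 = 32.373 mm
δ ≥ δ_solid → spring goes solid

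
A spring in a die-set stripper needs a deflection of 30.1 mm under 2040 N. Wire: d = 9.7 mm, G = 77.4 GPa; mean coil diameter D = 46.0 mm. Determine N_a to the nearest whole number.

13

Required rate k = F/δ = 2040/30.1 = 67.774 N/mm
N_a = Gd⁴/(8D³k) = (77.4×10³ × 9.7⁴)/(8 × 46.0³ × 67.774)
    = 6.85217e+08 / 5.27749e+07 = 12.98 → 13 coils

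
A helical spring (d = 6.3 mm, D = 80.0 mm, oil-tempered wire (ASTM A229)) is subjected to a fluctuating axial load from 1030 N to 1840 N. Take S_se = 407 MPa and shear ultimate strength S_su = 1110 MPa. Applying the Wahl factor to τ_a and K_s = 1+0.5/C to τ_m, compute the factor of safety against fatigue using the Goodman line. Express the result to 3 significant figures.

0.501

C = D/d = 80.0/6.3 = 12.6984; K_W = (4C−1)/(4C−4)+0.615/C = 1.1125; K_s = 1+0.5/C = 1.0394
F_a = (F_max−F_min)/2 = 405 N; F_m = (F_max+F_min)/2 = 1435 N
τ_a = K_W·8F_aD/(πd³) = 1.1125 × 329.96 = 367.1 MPa
τ_m = K_s·8F_mD/(πd³) = 1.0394 × 1169.1 = 1215.2 MPa
Goodman: 1/n_f = τ_a/S_se + τ_m/S_su = 367.1/407 + 1215.2/1110 = 0.90196 + 1.09474 = 1.9967
n_f = 1/1.9967 = 0.5008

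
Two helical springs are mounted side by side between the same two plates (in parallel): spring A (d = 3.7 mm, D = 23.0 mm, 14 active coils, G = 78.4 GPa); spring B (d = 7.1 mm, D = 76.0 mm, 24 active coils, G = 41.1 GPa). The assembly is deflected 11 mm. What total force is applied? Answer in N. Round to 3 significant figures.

132 N

k_A = Gd⁴/(8D³N_a) = (78.4×10³)(3.7⁴)/(8·23.0³·14) = 10.783 N/mm
k_B = Gd⁴/(8D³N_a) = (41.1×10³)(7.1⁴)/(8·76.0³·24) = 1.2392 N/mm
Parallel: k_eq = 10.783 + 1.2392 = 12.022 N/mm
F = k_eq·δ = 12.022·11 = 132.24 N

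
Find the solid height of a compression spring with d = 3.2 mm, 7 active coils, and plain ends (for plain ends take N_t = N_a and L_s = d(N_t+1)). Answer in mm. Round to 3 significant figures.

plain ends: N_t = N_a = 7
L_s = d·(N_t+1) = 3.2 × 8 = 25.6 mm

25.6 mm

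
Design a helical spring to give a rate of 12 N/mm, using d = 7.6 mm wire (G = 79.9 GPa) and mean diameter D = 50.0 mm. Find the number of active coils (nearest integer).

22

N_a = Gd⁴/(8D³k) = (79.9×10³ × 7.6⁴)/(8 × 50.0³ × 12)
    = 2.66564e+08 / 1.2e+07 = 22.21 → 22 coils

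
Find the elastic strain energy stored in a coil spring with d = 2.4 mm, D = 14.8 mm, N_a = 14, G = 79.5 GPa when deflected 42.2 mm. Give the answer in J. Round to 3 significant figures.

6.47 J

k = Gd⁴/(8D³N_a) = (79.5×10³)(2.4⁴)/(8·14.8³·14) = 7.2646 N/mm
U = ½kδ² = 0.5 × 7.2646 × 42.2² = 6468.5 N·mm = 6.4685 J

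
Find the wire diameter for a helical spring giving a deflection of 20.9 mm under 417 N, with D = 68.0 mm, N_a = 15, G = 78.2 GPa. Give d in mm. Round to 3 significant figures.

Required rate k = F/δ = 417/20.9 = 19.952 N/mm
d = (8D³N_a·k / G)^(1/4) = (8·68.0³·15·19.952 / (78.2×10³))^0.25
  = (9627)^0.25 = 9.9054 mm

9.91 mm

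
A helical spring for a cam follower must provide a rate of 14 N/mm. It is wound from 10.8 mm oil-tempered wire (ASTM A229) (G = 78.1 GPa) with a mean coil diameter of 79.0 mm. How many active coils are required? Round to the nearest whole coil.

19

N_a = Gd⁴/(8D³k) = (78.1×10³ × 10.8⁴)/(8 × 79.0³ × 14)
    = 1.06254e+09 / 5.52204e+07 = 19.24 → 19 coils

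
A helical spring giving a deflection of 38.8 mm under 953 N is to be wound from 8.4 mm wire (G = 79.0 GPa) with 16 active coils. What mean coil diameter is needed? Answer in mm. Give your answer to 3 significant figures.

Required rate k = F/δ = 953/38.8 = 24.562 N/mm
D = (Gd⁴/(8N_a·k))^(1/3) = (79.0×10³·8.4⁴/(8·16·24.562))^(1/3)
  = (125105)^(1/3) = 50.0139 mm

50.0 mm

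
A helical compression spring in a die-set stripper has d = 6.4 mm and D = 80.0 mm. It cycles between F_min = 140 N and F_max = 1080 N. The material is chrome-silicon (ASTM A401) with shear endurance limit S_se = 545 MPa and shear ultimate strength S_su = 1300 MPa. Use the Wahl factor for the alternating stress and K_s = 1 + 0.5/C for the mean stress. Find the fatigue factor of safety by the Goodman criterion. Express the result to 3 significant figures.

0.888

C = D/d = 80.0/6.4 = 12.5000; K_W = (4C−1)/(4C−4)+0.615/C = 1.1144; K_s = 1+0.5/C = 1.0400
F_a = (F_max−F_min)/2 = 470 N; F_m = (F_max+F_min)/2 = 610 N
τ_a = K_W·8F_aD/(πd³) = 1.1144 × 365.25 = 407.04 MPa
τ_m = K_s·8F_mD/(πd³) = 1.0400 × 474.05 = 493.01 MPa
Goodman: 1/n_f = τ_a/S_se + τ_m/S_su = 407.04/545 + 493.01/1300 = 0.74686 + 0.37924 = 1.1261
n_f = 1/1.1261 = 0.888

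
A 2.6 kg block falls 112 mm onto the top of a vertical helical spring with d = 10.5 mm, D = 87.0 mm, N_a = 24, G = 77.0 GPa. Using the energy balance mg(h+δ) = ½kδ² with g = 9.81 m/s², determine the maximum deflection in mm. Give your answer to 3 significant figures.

k = Gd⁴/(8D³N_a) = (77.0×10³)(10.5⁴)/(8·87.0³·24) = 7.4027 N/mm
W = mg = 2.6 × 9.81 = 25.506 N
½kδ² − Wδ − Wh = 0 → δ = (W + √(W² + 2kWh))/k
δ = (25.506 + √(650.56 + 42294.1))/7.4027 = (25.506 + 207.23)/7.4027 = 31.44 mm

31.4 mm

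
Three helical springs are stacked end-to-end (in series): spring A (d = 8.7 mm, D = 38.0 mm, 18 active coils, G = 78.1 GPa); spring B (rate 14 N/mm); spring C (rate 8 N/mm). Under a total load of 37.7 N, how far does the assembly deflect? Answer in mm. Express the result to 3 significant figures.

8.07 mm

k_A = Gd⁴/(8D³N_a) = (78.1×10³)(8.7⁴)/(8·38.0³·18) = 56.626 N/mm
Series: 1/k_eq = 1/56.626 + 1/14 + 1/8 = 0.21409; k_eq = 4.671 N/mm
δ = F/k_eq = 37.7/4.671 = 8.0711 mm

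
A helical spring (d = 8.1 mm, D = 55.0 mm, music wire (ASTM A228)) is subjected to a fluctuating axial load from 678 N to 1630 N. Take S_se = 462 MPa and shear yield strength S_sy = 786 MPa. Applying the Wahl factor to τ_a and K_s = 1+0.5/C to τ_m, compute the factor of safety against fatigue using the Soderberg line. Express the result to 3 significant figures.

1.34

C = D/d = 55.0/8.1 = 6.7901; K_W = (4C−1)/(4C−4)+0.615/C = 1.2201; K_s = 1+0.5/C = 1.0736
F_a = (F_max−F_min)/2 = 476 N; F_m = (F_max+F_min)/2 = 1154 N
τ_a = K_W·8F_aD/(πd³) = 1.2201 × 125.45 = 153.06 MPa
τ_m = K_s·8F_mD/(πd³) = 1.0736 × 304.13 = 326.52 MPa
Soderberg: 1/n_f = τ_a/S_se + τ_m/S_sy = 153.06/462 + 326.52/786 = 0.33129 + 0.41542 = 0.74671
n_f = 1/0.74671 = 1.339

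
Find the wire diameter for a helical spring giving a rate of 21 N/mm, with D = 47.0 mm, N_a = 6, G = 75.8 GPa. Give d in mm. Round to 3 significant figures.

6.10 mm

d = (8D³N_a·k / G)^(1/4) = (8·47.0³·6·21 / (75.8×10³))^0.25
  = (1380.7)^0.25 = 6.0957 mm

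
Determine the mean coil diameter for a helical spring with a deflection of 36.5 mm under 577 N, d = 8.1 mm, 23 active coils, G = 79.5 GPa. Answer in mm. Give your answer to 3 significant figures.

Required rate k = F/δ = 577/36.5 = 15.808 N/mm
D = (Gd⁴/(8N_a·k))^(1/3) = (79.5×10³·8.1⁴/(8·23·15.808))^(1/3)
  = (117654)^(1/3) = 49.0007 mm

49.0 mm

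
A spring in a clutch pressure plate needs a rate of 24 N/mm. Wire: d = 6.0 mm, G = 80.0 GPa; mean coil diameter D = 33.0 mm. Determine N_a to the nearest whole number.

15

N_a = Gd⁴/(8D³k) = (80.0×10³ × 6.0⁴)/(8 × 33.0³ × 24)
    = 1.0368e+08 / 6.8999e+06 = 15.03 → 15 coils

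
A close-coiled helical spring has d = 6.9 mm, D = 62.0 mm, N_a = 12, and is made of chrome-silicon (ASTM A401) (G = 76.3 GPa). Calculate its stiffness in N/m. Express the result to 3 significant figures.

7560 N/m

k = Gd⁴/(8D³N_a) = (76.3×10³ × 6.9⁴) / (8 × 62.0³ × 12)
  = 1.7295e+08 / 2.28795e+07 = 7.5592 N/mm = 7559.2 N/m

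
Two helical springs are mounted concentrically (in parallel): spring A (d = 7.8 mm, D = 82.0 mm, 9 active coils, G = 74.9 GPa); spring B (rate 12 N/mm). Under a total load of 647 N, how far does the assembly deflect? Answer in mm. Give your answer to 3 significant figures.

k_A = Gd⁴/(8D³N_a) = (74.9×10³)(7.8⁴)/(8·82.0³·9) = 6.9837 N/mm
Parallel: k_eq = 6.9837 + 12 = 18.984 N/mm
δ = F/k_eq = 647/18.984 = 34.082 mm

34.1 mm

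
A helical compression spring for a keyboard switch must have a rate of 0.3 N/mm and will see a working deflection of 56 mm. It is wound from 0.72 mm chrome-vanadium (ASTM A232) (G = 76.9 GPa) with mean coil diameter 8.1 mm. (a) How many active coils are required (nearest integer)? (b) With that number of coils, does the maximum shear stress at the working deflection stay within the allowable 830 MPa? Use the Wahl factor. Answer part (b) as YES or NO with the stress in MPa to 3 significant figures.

N_a = Gd⁴/(8D³k) = (76.9×10³)(0.72⁴)/(8·8.1³·0.3) = 16.2 → N_a = 16
Actual rate k = Gd⁴/(8D³·16) = 0.3038 N/mm
Working load F = kδ = 0.3038·56 = 17.013 N
C = 8.1/0.72 = 11.2500; K_W = (4C−1)/(4C−4)+0.615/C = 1.1278
τ_max = K_W·8FD/(πd³) = 1.1278·940.17 = 1060.4 MPa
τ_max > 830 MPa → exceeds allowable

(a) 16 coils; (b) NO, τ_max = 1060 MPa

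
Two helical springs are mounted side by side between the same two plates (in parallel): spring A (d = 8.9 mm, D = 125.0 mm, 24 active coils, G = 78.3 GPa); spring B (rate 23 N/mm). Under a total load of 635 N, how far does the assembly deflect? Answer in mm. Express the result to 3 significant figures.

k_A = Gd⁴/(8D³N_a) = (78.3×10³)(8.9⁴)/(8·125.0³·24) = 1.3101 N/mm
Parallel: k_eq = 1.3101 + 23 = 24.31 N/mm
δ = F/k_eq = 635/24.31 = 26.121 mm

26.1 mm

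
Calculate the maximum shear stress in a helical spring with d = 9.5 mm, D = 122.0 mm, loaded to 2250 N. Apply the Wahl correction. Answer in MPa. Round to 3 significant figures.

906 MPa

Spring index C = D/d = 122.0/9.5 = 12.8421
K_W = (4C−1)/(4C−4) + 0.615/C = 50.368/47.368 + 0.0479 = 1.1112
τ₀ = 8FD/(πd³) = 8·2250·122.0/(π·9.5³) = 2.196e+06/2693.5 = 815.29 MPa
τ_max = K·τ₀ = 1.1112 × 815.29 = 905.97 MPa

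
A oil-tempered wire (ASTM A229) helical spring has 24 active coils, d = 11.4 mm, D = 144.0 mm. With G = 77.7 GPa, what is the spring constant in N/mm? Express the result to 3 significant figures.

k = Gd⁴/(8D³N_a) = (77.7×10³ × 11.4⁴) / (8 × 144.0³ × 24)
  = 1.31232e+09 / 5.73309e+08 = 2.289 N/mm

2.29 N/mm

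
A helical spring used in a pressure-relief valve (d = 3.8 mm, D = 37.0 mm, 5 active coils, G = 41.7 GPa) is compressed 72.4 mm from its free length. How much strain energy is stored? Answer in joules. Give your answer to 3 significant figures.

11.2 J

k = Gd⁴/(8D³N_a) = (41.7×10³)(3.8⁴)/(8·37.0³·5) = 4.2915 N/mm
U = ½kδ² = 0.5 × 4.2915 × 72.4² = 11247 N·mm = 11.247 J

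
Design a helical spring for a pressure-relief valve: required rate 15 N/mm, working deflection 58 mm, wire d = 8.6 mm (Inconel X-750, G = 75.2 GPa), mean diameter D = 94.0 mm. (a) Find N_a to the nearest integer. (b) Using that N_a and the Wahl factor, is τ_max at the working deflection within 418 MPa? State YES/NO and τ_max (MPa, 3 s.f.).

N_a = Gd⁴/(8D³k) = (75.2×10³)(8.6⁴)/(8·94.0³·15) = 4.127 → N_a = 4
Actual rate k = Gd⁴/(8D³·4) = 15.477 N/mm
Working load F = kδ = 15.477·58 = 897.65 N
C = 94.0/8.6 = 10.9302; K_W = (4C−1)/(4C−4)+0.615/C = 1.1318
τ_max = K_W·8FD/(πd³) = 1.1318·337.81 = 382.34 MPa
τ_max ≤ 418 MPa → acceptable

(a) 4 coils; (b) YES, τ_max = 382 MPa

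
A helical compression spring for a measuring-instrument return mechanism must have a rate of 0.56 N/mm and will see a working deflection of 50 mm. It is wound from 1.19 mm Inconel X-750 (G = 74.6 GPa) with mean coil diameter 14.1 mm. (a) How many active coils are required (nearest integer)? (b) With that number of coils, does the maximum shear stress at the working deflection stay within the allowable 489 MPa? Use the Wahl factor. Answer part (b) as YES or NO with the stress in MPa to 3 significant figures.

(a) 12 coils; (b) NO, τ_max = 664 MPa

N_a = Gd⁴/(8D³k) = (74.6×10³)(1.19⁴)/(8·14.1³·0.56) = 11.91 → N_a = 12
Actual rate k = Gd⁴/(8D³·12) = 0.5559 N/mm
Working load F = kδ = 0.5559·50 = 27.795 N
C = 14.1/1.19 = 11.8487; K_W = (4C−1)/(4C−4)+0.615/C = 1.1210
τ_max = K_W·8FD/(πd³) = 1.1210·592.22 = 663.91 MPa
τ_max > 489 MPa → exceeds allowable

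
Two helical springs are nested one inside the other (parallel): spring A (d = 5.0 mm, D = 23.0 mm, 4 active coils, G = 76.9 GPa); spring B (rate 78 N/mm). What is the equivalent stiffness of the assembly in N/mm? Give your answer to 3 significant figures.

k_A = Gd⁴/(8D³N_a) = (76.9×10³)(5.0⁴)/(8·23.0³·4) = 123.44 N/mm
Parallel: k_eq = 123.44 + 78 = 201.44 N/mm

201 N/mm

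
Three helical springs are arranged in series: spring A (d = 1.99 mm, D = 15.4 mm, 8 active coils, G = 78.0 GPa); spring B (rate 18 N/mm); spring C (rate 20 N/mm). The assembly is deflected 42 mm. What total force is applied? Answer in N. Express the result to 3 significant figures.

142 N

k_A = Gd⁴/(8D³N_a) = (78.0×10³)(1.99⁴)/(8·15.4³·8) = 5.2332 N/mm
Series: 1/k_eq = 1/5.2332 + 1/18 + 1/20 = 0.29664; k_eq = 3.371 N/mm
F = k_eq·δ = 3.371·42 = 141.58 N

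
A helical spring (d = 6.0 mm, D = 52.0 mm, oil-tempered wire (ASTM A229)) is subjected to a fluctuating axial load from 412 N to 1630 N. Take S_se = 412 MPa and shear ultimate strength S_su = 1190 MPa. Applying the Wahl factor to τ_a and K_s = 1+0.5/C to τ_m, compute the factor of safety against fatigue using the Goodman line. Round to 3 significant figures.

0.619

C = D/d = 52.0/6.0 = 8.6667; K_W = (4C−1)/(4C−4)+0.615/C = 1.1688; K_s = 1+0.5/C = 1.0577
F_a = (F_max−F_min)/2 = 609 N; F_m = (F_max+F_min)/2 = 1021 N
τ_a = K_W·8F_aD/(πd³) = 1.1688 × 373.34 = 436.36 MPa
τ_m = K_s·8F_mD/(πd³) = 1.0577 × 625.92 = 662.03 MPa
Goodman: 1/n_f = τ_a/S_se + τ_m/S_su = 436.36/412 + 662.03/1190 = 1.05912 + 0.55632 = 1.6154
n_f = 1/1.6154 = 0.619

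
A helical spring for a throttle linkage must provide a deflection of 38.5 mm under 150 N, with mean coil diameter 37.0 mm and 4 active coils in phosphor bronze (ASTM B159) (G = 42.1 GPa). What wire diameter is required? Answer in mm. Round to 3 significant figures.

3.50 mm

Required rate k = F/δ = 150/38.5 = 3.8961 N/mm
d = (8D³N_a·k / G)^(1/4) = (8·37.0³·4·3.8961 / (42.1×10³))^0.25
  = (150)^0.25 = 3.4997 mm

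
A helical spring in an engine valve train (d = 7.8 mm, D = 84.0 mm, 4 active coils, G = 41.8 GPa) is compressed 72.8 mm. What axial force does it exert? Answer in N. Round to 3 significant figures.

594 N

k = Gd⁴/(8D³N_a) = (41.8×10³)(7.8⁴)/(8·84.0³·4) = 8.1577 N/mm
F = k·δ = 8.1577 × 72.8 = 593.88 N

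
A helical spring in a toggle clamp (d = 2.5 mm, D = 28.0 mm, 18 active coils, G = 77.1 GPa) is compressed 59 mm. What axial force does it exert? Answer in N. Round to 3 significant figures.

k = Gd⁴/(8D³N_a) = (77.1×10³)(2.5⁴)/(8·28.0³·18) = 0.95275 N/mm
F = k·δ = 0.95275 × 59 = 56.212 N

56.2 N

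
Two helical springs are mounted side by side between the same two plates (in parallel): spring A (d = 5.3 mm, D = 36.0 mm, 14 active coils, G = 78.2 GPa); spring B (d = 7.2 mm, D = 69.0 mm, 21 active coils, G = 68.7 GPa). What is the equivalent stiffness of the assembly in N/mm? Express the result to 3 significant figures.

15.2 N/mm

k_A = Gd⁴/(8D³N_a) = (78.2×10³)(5.3⁴)/(8·36.0³·14) = 11.808 N/mm
k_B = Gd⁴/(8D³N_a) = (68.7×10³)(7.2⁴)/(8·69.0³·21) = 3.3453 N/mm
Parallel: k_eq = 11.808 + 3.3453 = 15.153 N/mm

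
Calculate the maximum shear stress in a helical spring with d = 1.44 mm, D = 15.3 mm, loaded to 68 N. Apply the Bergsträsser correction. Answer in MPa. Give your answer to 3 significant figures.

Spring index C = D/d = 15.3/1.44 = 10.6250
K_B = (4C+2)/(4C−3) = 44.500/39.500 = 1.1266
τ₀ = 8FD/(πd³) = 8·68·15.3/(π·1.44³) = 8323.2/9.3807 = 887.26 MPa
τ_max = K·τ₀ = 1.1266 × 887.26 = 999.58 MPa

1000 MPa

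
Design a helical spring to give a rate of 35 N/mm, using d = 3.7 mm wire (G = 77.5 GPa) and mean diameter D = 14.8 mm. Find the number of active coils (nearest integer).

16

N_a = Gd⁴/(8D³k) = (77.5×10³ × 3.7⁴)/(8 × 14.8³ × 35)
    = 1.45247e+07 / 907702 = 16 → 16 coils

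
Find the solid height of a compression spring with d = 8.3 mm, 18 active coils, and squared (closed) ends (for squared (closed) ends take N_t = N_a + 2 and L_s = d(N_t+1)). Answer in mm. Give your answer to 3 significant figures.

squared (closed) ends: N_t = N_a + 2 = 18 + 2 = 20
L_s = d·(N_t+1) = 8.3 × 21 = 174.3 mm

174 mm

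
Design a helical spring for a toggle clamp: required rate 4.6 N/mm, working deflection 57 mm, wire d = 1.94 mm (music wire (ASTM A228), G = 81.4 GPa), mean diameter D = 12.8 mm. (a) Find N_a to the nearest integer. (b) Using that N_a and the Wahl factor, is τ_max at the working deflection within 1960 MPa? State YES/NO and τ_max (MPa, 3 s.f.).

N_a = Gd⁴/(8D³k) = (81.4×10³)(1.94⁴)/(8·12.8³·4.6) = 14.94 → N_a = 15
Actual rate k = Gd⁴/(8D³·15) = 4.5816 N/mm
Working load F = kδ = 4.5816·57 = 261.15 N
C = 12.8/1.94 = 6.5979; K_W = (4C−1)/(4C−4)+0.615/C = 1.2272
τ_max = K_W·8FD/(πd³) = 1.2272·1165.8 = 1430.7 MPa
τ_max ≤ 1960 MPa → acceptable

(a) 15 coils; (b) YES, τ_max = 1430 MPa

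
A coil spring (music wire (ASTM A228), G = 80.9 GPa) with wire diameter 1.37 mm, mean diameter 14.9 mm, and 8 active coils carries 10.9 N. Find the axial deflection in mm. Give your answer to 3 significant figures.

k = Gd⁴/(8D³N_a) = (80.9×10³)(1.37⁴)/(8·14.9³·8) = 1.3461 N/mm
δ = F/k = 10.9 / 1.3461 = 8.0972 mm

8.10 mm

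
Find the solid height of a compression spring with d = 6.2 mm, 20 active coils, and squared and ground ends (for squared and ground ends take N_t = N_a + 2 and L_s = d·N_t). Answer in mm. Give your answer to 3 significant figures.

136 mm

squared and ground ends: N_t = N_a + 2 = 20 + 2 = 22
L_s = d·N_t = 6.2 × 22 = 136.4 mm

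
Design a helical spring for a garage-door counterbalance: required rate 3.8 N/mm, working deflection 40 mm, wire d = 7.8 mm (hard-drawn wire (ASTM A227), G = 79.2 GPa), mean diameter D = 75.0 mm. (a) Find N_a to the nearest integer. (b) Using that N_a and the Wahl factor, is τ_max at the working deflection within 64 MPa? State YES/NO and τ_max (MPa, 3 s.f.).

N_a = Gd⁴/(8D³k) = (79.2×10³)(7.8⁴)/(8·75.0³·3.8) = 22.86 → N_a = 23
Actual rate k = Gd⁴/(8D³·23) = 3.7766 N/mm
Working load F = kδ = 3.7766·40 = 151.06 N
C = 75.0/7.8 = 9.6154; K_W = (4C−1)/(4C−4)+0.615/C = 1.1510
τ_max = K_W·8FD/(πd³) = 1.1510·60.797 = 69.978 MPa
τ_max > 64 MPa → exceeds allowable

(a) 23 coils; (b) NO, τ_max = 70.0 MPa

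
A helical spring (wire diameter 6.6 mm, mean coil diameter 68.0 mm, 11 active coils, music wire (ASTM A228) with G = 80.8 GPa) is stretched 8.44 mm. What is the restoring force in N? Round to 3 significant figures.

k = Gd⁴/(8D³N_a) = (80.8×10³)(6.6⁴)/(8·68.0³·11) = 5.5409 N/mm
F = k·δ = 5.5409 × 8.44 = 46.765 N

46.8 N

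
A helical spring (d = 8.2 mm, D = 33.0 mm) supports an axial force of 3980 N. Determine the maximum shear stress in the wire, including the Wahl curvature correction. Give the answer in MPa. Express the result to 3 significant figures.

Spring index C = D/d = 33.0/8.2 = 4.0244
K_W = (4C−1)/(4C−4) + 0.615/C = 15.098/12.098 + 0.1528 = 1.4008
τ₀ = 8FD/(πd³) = 8·3980·33.0/(π·8.2³) = 1.05072e+06/1732.2 = 606.59 MPa
τ_max = K·τ₀ = 1.4008 × 606.59 = 849.71 MPa

850 MPa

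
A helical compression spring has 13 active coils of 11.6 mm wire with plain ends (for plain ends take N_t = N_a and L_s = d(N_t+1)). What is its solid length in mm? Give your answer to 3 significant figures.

162 mm

plain ends: N_t = N_a = 13
L_s = d·(N_t+1) = 11.6 × 14 = 162.4 mm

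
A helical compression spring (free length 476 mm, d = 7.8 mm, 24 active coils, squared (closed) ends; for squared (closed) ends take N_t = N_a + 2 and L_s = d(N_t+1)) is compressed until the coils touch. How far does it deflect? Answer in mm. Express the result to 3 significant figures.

265 mm

N_t = 26; L_s = 7.8·27 = 210.6 mm
δ_solid = L₀ − L_s = 476 − 210.6 = 265.4 mm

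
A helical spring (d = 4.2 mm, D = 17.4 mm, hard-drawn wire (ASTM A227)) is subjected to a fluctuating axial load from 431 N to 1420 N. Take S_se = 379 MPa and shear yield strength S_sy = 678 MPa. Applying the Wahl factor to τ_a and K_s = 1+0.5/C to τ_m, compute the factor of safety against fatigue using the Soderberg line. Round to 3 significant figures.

C = D/d = 17.4/4.2 = 4.1429; K_W = (4C−1)/(4C−4)+0.615/C = 1.3871; K_s = 1+0.5/C = 1.1207
F_a = (F_max−F_min)/2 = 494.5 N; F_m = (F_max+F_min)/2 = 925.5 N
τ_a = K_W·8F_aD/(πd³) = 1.3871 × 295.74 = 410.21 MPa
τ_m = K_s·8F_mD/(πd³) = 1.1207 × 553.5 = 620.3 MPa
Soderberg: 1/n_f = τ_a/S_se + τ_m/S_sy = 410.21/379 + 620.3/678 = 1.08236 + 0.91490 = 1.9973
n_f = 1/1.9973 = 0.5007

0.501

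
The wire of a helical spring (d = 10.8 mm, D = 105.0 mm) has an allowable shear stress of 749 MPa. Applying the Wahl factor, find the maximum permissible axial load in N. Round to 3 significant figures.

3070 N

C = D/d = 105.0/10.8 = 9.7222
K_W = (4C−1)/(4C−4) + 0.615/C = 37.889/34.889 + 0.0633 = 1.1492
τ_max = K·8FD/(πd³) → F_max = τ_allow·πd³/(8DK)
F_max = 749·π·10.8³/(8·105.0·1.1492) = 2.9642e+06/965.37 = 3070.5 N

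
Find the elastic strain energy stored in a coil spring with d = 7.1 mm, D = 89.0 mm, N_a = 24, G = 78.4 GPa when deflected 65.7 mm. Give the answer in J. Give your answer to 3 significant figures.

3.18 J

k = Gd⁴/(8D³N_a) = (78.4×10³)(7.1⁴)/(8·89.0³·24) = 1.4719 N/mm
U = ½kδ² = 0.5 × 1.4719 × 65.7² = 3176.7 N·mm = 3.1767 J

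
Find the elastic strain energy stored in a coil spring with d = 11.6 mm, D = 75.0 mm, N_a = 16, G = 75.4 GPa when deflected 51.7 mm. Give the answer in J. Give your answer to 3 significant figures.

k = Gd⁴/(8D³N_a) = (75.4×10³)(11.6⁴)/(8·75.0³·16) = 25.282 N/mm
U = ½kδ² = 0.5 × 25.282 × 51.7² = 33788 N·mm = 33.788 J

33.8 J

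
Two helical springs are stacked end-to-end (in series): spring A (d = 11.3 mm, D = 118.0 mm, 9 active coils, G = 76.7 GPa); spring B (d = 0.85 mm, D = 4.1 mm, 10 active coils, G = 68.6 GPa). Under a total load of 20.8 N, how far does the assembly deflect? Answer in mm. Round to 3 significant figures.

k_A = Gd⁴/(8D³N_a) = (76.7×10³)(11.3⁴)/(8·118.0³·9) = 10.571 N/mm
k_B = Gd⁴/(8D³N_a) = (68.6×10³)(0.85⁴)/(8·4.1³·10) = 6.4947 N/mm
Series: 1/k_eq = 1/10.571 + 1/6.4947 = 0.24857; k_eq = 4.0231 N/mm
δ = F/k_eq = 20.8/4.0231 = 5.1702 mm

5.17 mm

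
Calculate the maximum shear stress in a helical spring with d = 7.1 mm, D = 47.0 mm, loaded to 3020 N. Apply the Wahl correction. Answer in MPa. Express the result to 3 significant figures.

1240 MPa

Spring index C = D/d = 47.0/7.1 = 6.6197
K_W = (4C−1)/(4C−4) + 0.615/C = 25.479/22.479 + 0.0929 = 1.2264
τ₀ = 8FD/(πd³) = 8·3020·47.0/(π·7.1³) = 1.13552e+06/1124.4 = 1009.9 MPa
τ_max = K·τ₀ = 1.2264 × 1009.9 = 1238.5 MPa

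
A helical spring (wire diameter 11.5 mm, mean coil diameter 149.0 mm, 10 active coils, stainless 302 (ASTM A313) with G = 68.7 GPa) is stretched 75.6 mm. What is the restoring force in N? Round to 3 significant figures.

k = Gd⁴/(8D³N_a) = (68.7×10³)(11.5⁴)/(8·149.0³·10) = 4.5405 N/mm
F = k·δ = 4.5405 × 75.6 = 343.26 N

343 N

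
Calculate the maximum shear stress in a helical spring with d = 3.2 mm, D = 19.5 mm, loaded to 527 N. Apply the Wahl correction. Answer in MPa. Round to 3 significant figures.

997 MPa

Spring index C = D/d = 19.5/3.2 = 6.0938
K_W = (4C−1)/(4C−4) + 0.615/C = 23.375/20.375 + 0.1009 = 1.2482
τ₀ = 8FD/(πd³) = 8·527·19.5/(π·3.2³) = 82212/102.94 = 798.61 MPa
τ_max = K·τ₀ = 1.2482 × 798.61 = 996.8 MPa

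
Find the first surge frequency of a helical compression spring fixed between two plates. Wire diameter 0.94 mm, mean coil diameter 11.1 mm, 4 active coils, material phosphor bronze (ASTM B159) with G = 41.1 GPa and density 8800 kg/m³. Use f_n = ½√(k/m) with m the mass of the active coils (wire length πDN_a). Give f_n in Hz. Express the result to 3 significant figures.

k = Gd⁴/(8D³N_a) = (41.1×10³)(0.94⁴)/(8·11.1³·4) = 0.73322 N/mm = 733.22 N/m
Wire length L = πDN_a = π·11.1·4 = 139.49 mm
m = ρ·(πd²/4)·L = 8800 × 0.69398×10⁻⁶ m² × 0.13949 m = 0.00085185 kg
f_n = ½√(k/m) = 0.5·√(733.22/0.00085185) = 0.5·√(8.6074e+05) = 463.88 Hz

464 Hz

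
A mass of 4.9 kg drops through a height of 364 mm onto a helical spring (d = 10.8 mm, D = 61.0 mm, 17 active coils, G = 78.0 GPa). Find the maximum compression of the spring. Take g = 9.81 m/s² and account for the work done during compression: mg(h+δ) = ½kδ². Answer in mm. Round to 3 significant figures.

k = Gd⁴/(8D³N_a) = (78.0×10³)(10.8⁴)/(8·61.0³·17) = 34.376 N/mm
W = mg = 4.9 × 9.81 = 48.069 N
½kδ² − Wδ − Wh = 0 → δ = (W + √(W² + 2kWh))/k
δ = (48.069 + √(2310.6 + 1.20298e+06))/34.376 = (48.069 + 1097.9)/34.376 = 33.335 mm

33.3 mm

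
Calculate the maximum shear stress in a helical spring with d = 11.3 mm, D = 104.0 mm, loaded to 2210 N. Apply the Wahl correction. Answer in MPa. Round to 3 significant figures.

Spring index C = D/d = 104.0/11.3 = 9.2035
K_W = (4C−1)/(4C−4) + 0.615/C = 35.814/32.814 + 0.0668 = 1.1582
τ₀ = 8FD/(πd³) = 8·2210·104.0/(π·11.3³) = 1.83872e+06/4533 = 405.63 MPa
τ_max = K·τ₀ = 1.1582 × 405.63 = 469.82 MPa

470 MPa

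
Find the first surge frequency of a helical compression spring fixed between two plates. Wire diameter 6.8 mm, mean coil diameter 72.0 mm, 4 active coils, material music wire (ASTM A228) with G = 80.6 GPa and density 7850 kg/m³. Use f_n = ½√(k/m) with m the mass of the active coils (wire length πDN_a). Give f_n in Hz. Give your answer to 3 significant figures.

k = Gd⁴/(8D³N_a) = (80.6×10³)(6.8⁴)/(8·72.0³·4) = 14.429 N/mm = 14429 N/m
Wire length L = πDN_a = π·72.0·4 = 904.78 mm
m = ρ·(πd²/4)·L = 7850 × 36.317×10⁻⁶ m² × 0.90478 m = 0.25794 kg
f_n = ½√(k/m) = 0.5·√(14429/0.25794) = 0.5·√(55938) = 118.26 Hz

118 Hz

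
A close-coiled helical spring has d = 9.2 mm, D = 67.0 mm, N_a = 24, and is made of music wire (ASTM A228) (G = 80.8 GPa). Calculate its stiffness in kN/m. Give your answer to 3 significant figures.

k = Gd⁴/(8D³N_a) = (80.8×10³ × 9.2⁴) / (8 × 67.0³ × 24)
  = 5.78846e+08 / 5.77465e+07 = 10.024 N/mm

10.0 kN/m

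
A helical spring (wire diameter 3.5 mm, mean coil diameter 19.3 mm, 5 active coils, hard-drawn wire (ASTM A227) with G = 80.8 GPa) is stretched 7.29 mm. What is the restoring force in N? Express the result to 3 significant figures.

307 N

k = Gd⁴/(8D³N_a) = (80.8×10³)(3.5⁴)/(8·19.3³·5) = 42.165 N/mm
F = k·δ = 42.165 × 7.29 = 307.38 N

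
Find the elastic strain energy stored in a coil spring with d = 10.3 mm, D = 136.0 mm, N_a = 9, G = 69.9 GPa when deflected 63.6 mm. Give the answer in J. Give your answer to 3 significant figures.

8.79 J

k = Gd⁴/(8D³N_a) = (69.9×10³)(10.3⁴)/(8·136.0³·9) = 4.3439 N/mm
U = ½kδ² = 0.5 × 4.3439 × 63.6² = 8785.4 N·mm = 8.7854 J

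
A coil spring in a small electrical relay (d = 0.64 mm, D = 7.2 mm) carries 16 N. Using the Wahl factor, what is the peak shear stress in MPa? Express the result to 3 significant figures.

Spring index C = D/d = 7.2/0.64 = 11.2500
K_W = (4C−1)/(4C−4) + 0.615/C = 44.000/41.000 + 0.0547 = 1.1278
τ₀ = 8FD/(πd³) = 8·16·7.2/(π·0.64³) = 921.6/0.82355 = 1119.1 MPa
τ_max = K·τ₀ = 1.1278 × 1119.1 = 1262.1 MPa

1260 MPa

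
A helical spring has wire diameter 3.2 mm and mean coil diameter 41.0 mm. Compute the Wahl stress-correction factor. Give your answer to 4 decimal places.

1.1115

C = D/d = 41.0/3.2 = 12.8125
K_W = (4C−1)/(4C−4) + 0.615/C = 50.250/47.250 + 0.0480 = 1.1115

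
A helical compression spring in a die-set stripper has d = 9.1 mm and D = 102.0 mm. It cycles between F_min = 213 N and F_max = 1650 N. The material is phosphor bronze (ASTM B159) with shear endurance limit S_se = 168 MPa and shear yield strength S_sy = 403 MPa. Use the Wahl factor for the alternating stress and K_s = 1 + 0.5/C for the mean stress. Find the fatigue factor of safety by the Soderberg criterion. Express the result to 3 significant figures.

0.401

C = D/d = 102.0/9.1 = 11.2088; K_W = (4C−1)/(4C−4)+0.615/C = 1.1283; K_s = 1+0.5/C = 1.0446
F_a = (F_max−F_min)/2 = 718.5 N; F_m = (F_max+F_min)/2 = 931.5 N
τ_a = K_W·8F_aD/(πd³) = 1.1283 × 247.65 = 279.43 MPa
τ_m = K_s·8F_mD/(πd³) = 1.0446 × 321.07 = 335.39 MPa
Soderberg: 1/n_f = τ_a/S_se + τ_m/S_sy = 279.43/168 + 335.39/403 = 1.66330 + 0.83224 = 2.4955
n_f = 1/2.4955 = 0.4007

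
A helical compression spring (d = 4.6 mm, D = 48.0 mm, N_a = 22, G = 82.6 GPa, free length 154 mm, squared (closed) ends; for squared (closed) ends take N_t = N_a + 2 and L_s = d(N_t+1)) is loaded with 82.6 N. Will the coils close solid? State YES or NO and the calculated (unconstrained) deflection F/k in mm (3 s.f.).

YES, δ = 43.5 mm

k = Gd⁴/(8D³N_a) = (82.6×10³)(4.6⁴)/(8·48.0³·22) = 1.9001 N/mm
N_t = 24; L_s = 4.6·25 = 115 mm; δ_solid = L₀ − L_s = 154 − 115 = 39 mm
δ = F/k = 82.6/1.9001 = 43.472 mm
δ ≥ δ_solid → spring goes solid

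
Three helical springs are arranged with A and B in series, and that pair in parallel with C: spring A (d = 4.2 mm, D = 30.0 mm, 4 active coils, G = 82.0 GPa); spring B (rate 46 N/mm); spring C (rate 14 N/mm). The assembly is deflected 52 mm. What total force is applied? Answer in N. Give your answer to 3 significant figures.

k_A = Gd⁴/(8D³N_a) = (82.0×10³)(4.2⁴)/(8·30.0³·4) = 29.532 N/mm
Springs A,B series: k_AB = 1/(1/29.532+1/46) = 17.985 N/mm; parallel with C: k_eq = 17.985+14 = 31.985 N/mm
F = k_eq·δ = 31.985·52 = 1663.2 N

1660 N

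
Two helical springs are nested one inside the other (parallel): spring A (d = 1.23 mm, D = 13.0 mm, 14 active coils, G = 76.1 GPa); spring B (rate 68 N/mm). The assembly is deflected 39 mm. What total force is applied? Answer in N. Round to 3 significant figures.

k_A = Gd⁴/(8D³N_a) = (76.1×10³)(1.23⁴)/(8·13.0³·14) = 0.70788 N/mm
Parallel: k_eq = 0.70788 + 68 = 68.708 N/mm
F = k_eq·δ = 68.708·39 = 2679.6 N

2680 N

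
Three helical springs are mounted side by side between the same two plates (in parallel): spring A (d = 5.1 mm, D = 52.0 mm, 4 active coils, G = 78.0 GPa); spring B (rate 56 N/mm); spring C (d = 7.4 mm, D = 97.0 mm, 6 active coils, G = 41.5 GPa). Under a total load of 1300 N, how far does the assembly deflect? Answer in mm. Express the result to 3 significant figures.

18.4 mm

k_A = Gd⁴/(8D³N_a) = (78.0×10³)(5.1⁴)/(8·52.0³·4) = 11.728 N/mm
k_C = Gd⁴/(8D³N_a) = (41.5×10³)(7.4⁴)/(8·97.0³·6) = 2.8407 N/mm
Parallel: k_eq = 11.728 + 56 + 2.8407 = 70.568 N/mm
δ = F/k_eq = 1300/70.568 = 18.422 mm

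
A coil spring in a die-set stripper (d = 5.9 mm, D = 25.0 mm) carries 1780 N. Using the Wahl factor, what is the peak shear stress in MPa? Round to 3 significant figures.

760 MPa

Spring index C = D/d = 25.0/5.9 = 4.2373
K_W = (4C−1)/(4C−4) + 0.615/C = 15.949/12.949 + 0.1451 = 1.3768
τ₀ = 8FD/(πd³) = 8·1780·25.0/(π·5.9³) = 356000/645.22 = 551.75 MPa
τ_max = K·τ₀ = 1.3768 × 551.75 = 759.66 MPa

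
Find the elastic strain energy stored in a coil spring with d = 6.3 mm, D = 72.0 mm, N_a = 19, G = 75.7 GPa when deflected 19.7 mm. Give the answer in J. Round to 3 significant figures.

k = Gd⁴/(8D³N_a) = (75.7×10³)(6.3⁴)/(8·72.0³·19) = 2.1019 N/mm
U = ½kδ² = 0.5 × 2.1019 × 19.7² = 407.87 N·mm = 0.40787 J

0.408 J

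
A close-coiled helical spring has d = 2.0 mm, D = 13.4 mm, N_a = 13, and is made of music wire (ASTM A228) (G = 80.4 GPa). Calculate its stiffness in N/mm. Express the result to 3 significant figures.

5.14 N/mm

k = Gd⁴/(8D³N_a) = (80.4×10³ × 2.0⁴) / (8 × 13.4³ × 13)
  = 1.2864e+06 / 250235 = 5.1408 N/mm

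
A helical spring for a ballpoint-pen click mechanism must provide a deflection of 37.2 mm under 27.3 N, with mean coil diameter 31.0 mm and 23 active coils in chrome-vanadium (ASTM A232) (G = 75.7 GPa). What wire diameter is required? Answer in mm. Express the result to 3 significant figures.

2.70 mm

Required rate k = F/δ = 27.3/37.2 = 0.73387 N/mm
d = (8D³N_a·k / G)^(1/4) = (8·31.0³·23·0.73387 / (75.7×10³))^0.25
  = (53.141)^0.25 = 2.7000 mm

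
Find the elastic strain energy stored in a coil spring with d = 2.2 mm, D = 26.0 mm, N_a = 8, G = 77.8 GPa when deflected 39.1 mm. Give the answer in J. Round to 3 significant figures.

k = Gd⁴/(8D³N_a) = (77.8×10³)(2.2⁴)/(8·26.0³·8) = 1.6202 N/mm
U = ½kδ² = 0.5 × 1.6202 × 39.1² = 1238.5 N·mm = 1.2385 J

1.24 J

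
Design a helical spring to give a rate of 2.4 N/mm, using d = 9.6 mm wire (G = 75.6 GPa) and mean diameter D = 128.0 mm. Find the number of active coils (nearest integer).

16

N_a = Gd⁴/(8D³k) = (75.6×10³ × 9.6⁴)/(8 × 128.0³ × 2.4)
    = 6.42106e+08 / 4.02653e+07 = 15.95 → 16 coils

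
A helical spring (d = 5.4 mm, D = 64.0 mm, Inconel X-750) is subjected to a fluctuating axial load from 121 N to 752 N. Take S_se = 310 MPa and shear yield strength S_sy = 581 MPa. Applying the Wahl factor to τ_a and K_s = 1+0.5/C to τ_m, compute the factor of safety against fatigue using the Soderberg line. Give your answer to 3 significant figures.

C = D/d = 64.0/5.4 = 11.8519; K_W = (4C−1)/(4C−4)+0.615/C = 1.1210; K_s = 1+0.5/C = 1.0422
F_a = (F_max−F_min)/2 = 315.5 N; F_m = (F_max+F_min)/2 = 436.5 N
τ_a = K_W·8F_aD/(πd³) = 1.1210 × 326.54 = 366.05 MPa
τ_m = K_s·8F_mD/(πd³) = 1.0422 × 451.78 = 470.84 MPa
Soderberg: 1/n_f = τ_a/S_se + τ_m/S_sy = 366.05/310 + 470.84/581 = 1.18082 + 0.81039 = 1.9912
n_f = 1/1.9912 = 0.5022

0.502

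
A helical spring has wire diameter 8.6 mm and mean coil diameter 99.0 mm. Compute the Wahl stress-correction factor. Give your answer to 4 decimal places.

C = D/d = 99.0/8.6 = 11.5116
K_W = (4C−1)/(4C−4) + 0.615/C = 45.047/42.047 + 0.0534 = 1.1248

1.1248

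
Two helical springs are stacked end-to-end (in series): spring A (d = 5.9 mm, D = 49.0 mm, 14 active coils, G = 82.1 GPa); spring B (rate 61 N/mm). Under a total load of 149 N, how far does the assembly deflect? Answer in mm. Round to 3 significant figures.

22.2 mm

k_A = Gd⁴/(8D³N_a) = (82.1×10³)(5.9⁴)/(8·49.0³·14) = 7.55 N/mm
Series: 1/k_eq = 1/7.55 + 1/61 = 0.14884; k_eq = 6.7184 N/mm
δ = F/k_eq = 149/6.7184 = 22.178 mm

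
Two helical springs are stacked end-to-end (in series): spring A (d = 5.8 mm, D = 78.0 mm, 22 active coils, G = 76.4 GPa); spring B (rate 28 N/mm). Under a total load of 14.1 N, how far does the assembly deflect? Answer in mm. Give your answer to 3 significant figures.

14.1 mm

k_A = Gd⁴/(8D³N_a) = (76.4×10³)(5.8⁴)/(8·78.0³·22) = 1.0352 N/mm
Series: 1/k_eq = 1/1.0352 + 1/28 = 1.0017; k_eq = 0.99826 N/mm
δ = F/k_eq = 14.1/0.99826 = 14.125 mm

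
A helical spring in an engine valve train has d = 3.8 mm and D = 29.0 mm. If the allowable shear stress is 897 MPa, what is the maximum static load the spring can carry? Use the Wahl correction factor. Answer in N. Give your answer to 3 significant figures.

C = D/d = 29.0/3.8 = 7.6316
K_W = (4C−1)/(4C−4) + 0.615/C = 29.526/26.526 + 0.0806 = 1.1937
τ_max = K·8FD/(πd³) → F_max = τ_allow·πd³/(8DK)
F_max = 897·π·3.8³/(8·29.0·1.1937) = 1.5463e+05/276.93 = 558.36 N

558 N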